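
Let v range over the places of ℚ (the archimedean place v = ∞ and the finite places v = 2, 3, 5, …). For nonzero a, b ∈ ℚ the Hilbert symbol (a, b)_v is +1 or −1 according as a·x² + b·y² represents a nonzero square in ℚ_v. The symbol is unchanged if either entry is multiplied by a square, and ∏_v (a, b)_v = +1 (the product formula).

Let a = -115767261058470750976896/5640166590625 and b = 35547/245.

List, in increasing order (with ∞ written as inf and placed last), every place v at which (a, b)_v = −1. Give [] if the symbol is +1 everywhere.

[3, 5, 11, 31]

(a, b) ≡ (-12163470, 615) mod (ℚ^×)²; places V = {2, 3, 5, 7, 11, 17, 23, 29, 31, 41, ∞}.
(a,b)_5: α=-5, u≡1; β=-1, v≡3 (mod 5); (1|5)=+1, (3|5)=-1; sign (−1)^0·+1^-1·-1^-5 = -1.
(a,b)_2: α=7, β=0; u≡1, v≡7 (mod 8); ε(u)ε(v)=0·1, αω(v)=7·0, βω(u)=0·0; sum ≡ 0  ⇒  +1.
(a,b)_29: α=-1, u≡19; β=0, v≡24 (mod 29); (19|29)=-1, (24|29)=+1; sign (−1)^0·-1^0·+1^-1 = +1.
(a,b)_3: α=13, u≡1; β=1, v≡1 (mod 3); (1|3)=+1, (1|3)=+1; sign (−1)^1·+1^1·+1^13 = -1.
(a,b)_23: α=-2, u≡21; β=0, v≡10 (mod 23); (21|23)=-1, (10|23)=-1; sign (−1)^0·-1^0·-1^-2 = +1.
(a,b)_17: α=6, u≡9; β=2, v≡3 (mod 17); (9|17)=+1, (3|17)=-1; sign (−1)^0·+1^2·-1^6 = +1.
(a,b)_7: α=-6, u≡6; β=-2, v≡3 (mod 7); (6|7)=-1, (3|7)=-1; sign (−1)^0·-1^-2·-1^-6 = +1.
(a,b)_41: α=3, u≡11; β=1, v≡35 (mod 41); (11|41)=-1, (35|41)=-1; sign (−1)^0·-1^1·-1^3 = +1.
(a,b)_31: α=1, u≡9; β=0, v≡24 (mod 31); (9|31)=+1, (24|31)=-1; sign (−1)^0·+1^0·-1^1 = -1.
(a,b)_11: α=1, u≡9; β=0, v≡2 (mod 11); (9|11)=+1, (2|11)=-1; sign (−1)^0·+1^0·-1^1 = -1.
(a,b)_∞: sgn(-12163470)=−, sgn(615)=+, so +1.
|Ram(-12163470, 615)| = 4, even; anisotropic at {3, 5, 11, 31}.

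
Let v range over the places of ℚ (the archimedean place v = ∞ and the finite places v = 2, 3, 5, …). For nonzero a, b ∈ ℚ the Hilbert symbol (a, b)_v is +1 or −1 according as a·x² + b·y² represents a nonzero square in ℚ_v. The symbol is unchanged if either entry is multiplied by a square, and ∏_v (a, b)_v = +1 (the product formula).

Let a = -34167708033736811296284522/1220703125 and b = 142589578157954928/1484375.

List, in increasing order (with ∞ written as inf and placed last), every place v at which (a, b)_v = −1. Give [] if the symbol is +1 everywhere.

[7, 11]

(a, b) ≡ (-22610, 13585) mod (ℚ^×)²; places V = {2, 3, 5, 7, 11, 13, 17, 19, ∞}.
(a,b)_2: α=1, β=4; u≡7, v≡1 (mod 8); ε(u)ε(v)=1·0, αω(v)=1·0, βω(u)=4·0; sum ≡ 0  ⇒  +1.
(a,b)_5: α=-13, u≡3; β=-7, v≡2 (mod 5); (3|5)=-1, (2|5)=-1; sign (−1)^0·-1^-7·-1^-13 = +1.
(a,b)_19: α=1, u≡9; β=-1, v≡15 (mod 19); (9|19)=+1, (15|19)=-1; sign (−1)^1·+1^-1·-1^1 = +1.
(a,b)_11: α=4, u≡8; β=1, v≡3 (mod 11); (8|11)=-1, (3|11)=+1; sign (−1)^0·-1^1·+1^4 = -1.
(a,b)_7: α=7, u≡1; β=4, v≡3 (mod 7); (1|7)=+1, (3|7)=-1; sign (−1)^0·+1^4·-1^7 = -1.
(a,b)_13: α=4, u≡12; β=3, v≡8 (mod 13); (12|13)=+1, (8|13)=-1; sign (−1)^0·+1^3·-1^4 = +1.
(a,b)_3: α=12, u≡1; β=12, v≡1 (mod 3); (1|3)=+1, (1|3)=+1; sign (−1)^0·+1^12·+1^12 = +1.
(a,b)_∞: sgn(-22610)=−, sgn(13585)=+, so +1.
(a,b)_17: α=3, u≡16; β=2, v≡9 (mod 17); (16|17)=+1, (9|17)=+1; sign (−1)^0·+1^2·+1^3 = +1.
Ram(-22610, 13585) = {7, 11}; no ℚ_7-point on the conic.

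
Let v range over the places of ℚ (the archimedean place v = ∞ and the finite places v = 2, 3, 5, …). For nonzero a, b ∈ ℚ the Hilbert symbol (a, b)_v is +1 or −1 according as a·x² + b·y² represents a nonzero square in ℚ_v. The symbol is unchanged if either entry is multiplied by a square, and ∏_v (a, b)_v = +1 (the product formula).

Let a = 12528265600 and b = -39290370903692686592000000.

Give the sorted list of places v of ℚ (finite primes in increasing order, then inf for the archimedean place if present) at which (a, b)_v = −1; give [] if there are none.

[19, 23]

Mod squares: a ≡ 27094, b ≡ -10013. Check v ∈ {∞, 2, 5, 17, 19, 23, 31}.
v=23: a=23^1·(≡17), b=23^2·(≡22) mod 23; (17|23)=-1, (22|23)=-1; (−1)^{1·2·11}·(-1)^2·(-1)^1 = -1.
v=∞: 27094 > 0 and -10013 < 0  ⇒  (a,b)_∞ = +1.
v=19: a=19^1·(≡16), b=19^3·(≡4) mod 19; (16|19)=+1, (4|19)=+1; (−1)^{1·3·9}·(+1)^3·(+1)^1 = -1.
v=31: a=31^1·(≡24), b=31^3·(≡9) mod 31; (24|31)=-1, (9|31)=+1; (−1)^{1·3·15}·(-1)^3·(+1)^1 = +1.
v=2: v_2(a)=7, v_2(b)=14; units ≡ 3, 3 (mod 8); ε·ε+αω+βω = 1·1+7·1+14·1 ≡ 0  ⇒  (a,b)_2 = +1.
v=17: a=17^2·(≡9), b=17^5·(≡12) mod 17; (9|17)=+1, (12|17)=-1; (−1)^{2·5·8}·(+1)^5·(-1)^2 = +1.
v=5: a=5^2·(≡4), b=5^6·(≡2) mod 5; (4|5)=+1, (2|5)=-1; (−1)^{2·6·2}·(+1)^6·(-1)^2 = +1.
(27094, -10013 / ℚ) ramifies at {19, 23}: a division algebra.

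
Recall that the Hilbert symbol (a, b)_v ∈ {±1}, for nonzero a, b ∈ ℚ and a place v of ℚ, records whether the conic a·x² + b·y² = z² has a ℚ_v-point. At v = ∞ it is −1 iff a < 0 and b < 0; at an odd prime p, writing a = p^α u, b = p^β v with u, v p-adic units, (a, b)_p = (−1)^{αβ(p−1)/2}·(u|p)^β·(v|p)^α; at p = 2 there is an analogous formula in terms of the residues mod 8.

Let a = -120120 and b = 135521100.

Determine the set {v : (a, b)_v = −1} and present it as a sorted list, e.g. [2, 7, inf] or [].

[2, 3, 11, 13]

Mod squares: a ≡ -30030, b ≡ 11. Check v ∈ {∞, 2, 3, 5, 7, 11, 13}.
v=3: a=3^1·(≡1), b=3^6·(≡2) mod 3; (1|3)=+1, (2|3)=-1; (−1)^{1·6·1}·(+1)^6·(-1)^1 = -1.
v=∞: -30030 < 0 and 11 > 0  ⇒  (a,b)_∞ = +1.
v=13: a=13^1·(≡3), b=13^2·(≡8) mod 13; (3|13)=+1, (8|13)=-1; (−1)^{1·2·6}·(+1)^2·(-1)^1 = -1.
v=11: a=11^1·(≡3), b=11^1·(≡1) mod 11; (3|11)=+1, (1|11)=+1; (−1)^{1·1·5}·(+1)^1·(+1)^1 = -1.
v=5: a=5^1·(≡1), b=5^2·(≡4) mod 5; (1|5)=+1, (4|5)=+1; (−1)^{1·2·2}·(+1)^2·(+1)^1 = +1.
v=7: a=7^1·(≡4), b=7^0·(≡1) mod 7; (4|7)=+1, (1|7)=+1; (−1)^{1·0·3}·(+1)^0·(+1)^1 = +1.
v=2: v_2(a)=3, v_2(b)=2; units ≡ 1, 3 (mod 8); ε·ε+αω+βω = 0·1+3·1+2·0 ≡ 1  ⇒  (a,b)_2 = -1.
|Ram(-30030, 11)| = 4, even; anisotropic at {2, 3, 11, 13}.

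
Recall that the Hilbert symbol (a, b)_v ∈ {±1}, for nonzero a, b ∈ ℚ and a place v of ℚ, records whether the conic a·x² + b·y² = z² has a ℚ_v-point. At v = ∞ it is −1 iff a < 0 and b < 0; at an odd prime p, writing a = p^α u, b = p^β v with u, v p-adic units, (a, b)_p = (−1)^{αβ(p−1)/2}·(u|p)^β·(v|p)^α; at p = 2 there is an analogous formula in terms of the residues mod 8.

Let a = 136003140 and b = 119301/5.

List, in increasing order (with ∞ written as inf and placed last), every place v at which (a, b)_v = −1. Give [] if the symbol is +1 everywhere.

[5, 7, 13, 19]

Mod squares: a ≡ 10465, b ≡ 596505. Check v ∈ {∞, 2, 3, 5, 7, 13, 19, 23}.
v=5: a=5^1·(≡3), b=5^-1·(≡1) mod 5; (3|5)=-1, (1|5)=+1; (−1)^{1·-1·2}·(-1)^-1·(+1)^1 = -1.
v=7: a=7^1·(≡2), b=7^1·(≡1) mod 7; (2|7)=+1, (1|7)=+1; (−1)^{1·1·3}·(+1)^1·(+1)^1 = -1.
v=∞: 10465 > 0 and 596505 > 0  ⇒  (a,b)_∞ = +1.
v=2: v_2(a)=2, v_2(b)=0; units ≡ 1, 1 (mod 8); ε·ε+αω+βω = 0·0+2·0+0·0 ≡ 0  ⇒  (a,b)_2 = +1.
v=23: a=23^1·(≡18), b=23^1·(≡7) mod 23; (18|23)=+1, (7|23)=-1; (−1)^{1·1·11}·(+1)^1·(-1)^1 = +1.
v=13: a=13^1·(≡4), b=13^1·(≡5) mod 13; (4|13)=+1, (5|13)=-1; (−1)^{1·1·6}·(+1)^1·(-1)^1 = -1.
v=3: a=3^2·(≡1), b=3^1·(≡1) mod 3; (1|3)=+1, (1|3)=+1; (−1)^{2·1·1}·(+1)^1·(+1)^2 = +1.
v=19: a=19^2·(≡8), b=19^1·(≡17) mod 19; (8|19)=-1, (17|19)=+1; (−1)^{2·1·9}·(-1)^1·(+1)^2 = -1.
(10465, 596505 / ℚ) ramifies at {5, 7, 13, 19}: a division algebra.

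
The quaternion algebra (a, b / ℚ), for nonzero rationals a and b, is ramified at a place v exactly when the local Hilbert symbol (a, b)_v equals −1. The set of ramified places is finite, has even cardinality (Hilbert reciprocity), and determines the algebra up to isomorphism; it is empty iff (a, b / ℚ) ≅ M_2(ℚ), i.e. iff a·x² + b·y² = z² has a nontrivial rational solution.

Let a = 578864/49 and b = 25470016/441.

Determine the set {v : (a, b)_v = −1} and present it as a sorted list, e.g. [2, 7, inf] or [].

(a, b) ≡ (299, 3289) mod (ℚ^×)²; places V = {2, 3, 7, 11, 13, 23, ∞}.
(a,b)_11: α=2, u≡2; β=3, v≡7 (mod 11); (2|11)=-1, (7|11)=-1; sign (−1)^0·-1^3·-1^2 = -1.
(a,b)_7: α=-2, u≡6; β=-2, v≡6 (mod 7); (6|7)=-1, (6|7)=-1; sign (−1)^0·-1^-2·-1^-2 = +1.
(a,b)_3: α=0, u≡2; β=-2, v≡1 (mod 3); (2|3)=-1, (1|3)=+1; sign (−1)^0·-1^-2·+1^0 = +1.
(a,b)_∞: sgn(299)=+, sgn(3289)=+, so +1.
(a,b)_23: α=1, u≡2; β=1, v≡20 (mod 23); (2|23)=+1, (20|23)=-1; sign (−1)^1·+1^1·-1^1 = +1.
(a,b)_13: α=1, u≡12; β=1, v≡11 (mod 13); (12|13)=+1, (11|13)=-1; sign (−1)^0·+1^1·-1^1 = -1.
(a,b)_2: α=4, β=6; u≡3, v≡1 (mod 8); ε(u)ε(v)=1·0, αω(v)=4·0, βω(u)=6·1; sum ≡ 0  ⇒  +1.
Ram(299, 3289) = {11, 13}; no ℚ_11-point on the conic.

[11, 13]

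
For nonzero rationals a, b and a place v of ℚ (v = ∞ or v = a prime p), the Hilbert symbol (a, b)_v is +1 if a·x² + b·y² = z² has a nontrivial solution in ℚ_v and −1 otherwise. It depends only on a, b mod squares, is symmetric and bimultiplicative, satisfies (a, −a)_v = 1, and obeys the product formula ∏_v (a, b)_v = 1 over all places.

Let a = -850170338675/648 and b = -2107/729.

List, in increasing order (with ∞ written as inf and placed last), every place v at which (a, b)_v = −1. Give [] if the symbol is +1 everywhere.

Mod squares: a ≡ -406, b ≡ -43. Check v ∈ {∞, 2, 3, 5, 7, 29, 43}.
v=∞: -406 < 0 and -43 < 0  ⇒  (a,b)_∞ = -1.
v=3: a=3^-4·(≡2), b=3^-6·(≡2) mod 3; (2|3)=-1, (2|3)=-1; (−1)^{-4·-6·1}·(-1)^-6·(-1)^-4 = +1.
v=7: a=7^3·(≡6), b=7^2·(≡6) mod 7; (6|7)=-1, (6|7)=-1; (−1)^{3·2·3}·(-1)^2·(-1)^3 = -1.
v=29: a=29^1·(≡18), b=29^0·(≡17) mod 29; (18|29)=-1, (17|29)=-1; (−1)^{1·0·14}·(-1)^0·(-1)^1 = -1.
v=5: a=5^2·(≡1), b=5^0·(≡2) mod 5; (1|5)=+1, (2|5)=-1; (−1)^{2·0·2}·(+1)^0·(-1)^2 = +1.
v=2: v_2(a)=-3, v_2(b)=0; units ≡ 5, 5 (mod 8); ε·ε+αω+βω = 0·0+-3·1+0·1 ≡ 1  ⇒  (a,b)_2 = -1.
v=43: a=43^4·(≡41), b=43^1·(≡3) mod 43; (41|43)=+1, (3|43)=-1; (−1)^{4·1·21}·(+1)^1·(-1)^4 = +1.
Ram(-406, -43) = {2, 7, 29, ∞}; no ℚ_2-point on the conic.

[2, 7, 29, inf]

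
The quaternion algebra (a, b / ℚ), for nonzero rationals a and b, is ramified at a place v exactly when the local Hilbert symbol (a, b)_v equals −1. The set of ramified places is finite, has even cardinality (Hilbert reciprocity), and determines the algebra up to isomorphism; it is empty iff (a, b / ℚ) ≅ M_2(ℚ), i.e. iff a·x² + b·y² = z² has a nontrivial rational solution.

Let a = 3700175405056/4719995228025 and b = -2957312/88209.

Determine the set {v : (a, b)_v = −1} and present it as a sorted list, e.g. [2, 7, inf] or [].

Mod squares: a ≡ 1, b ≡ -2. Check v ∈ {∞, 2, 3, 5, 7, 11, 13, 17, 19}.
v=2: v_2(a)=18, v_2(b)=13; units ≡ 1, 7 (mod 8); ε·ε+αω+βω = 0·1+18·0+13·0 ≡ 0  ⇒  (a,b)_2 = +1.
v=11: a=11^-4·(≡1), b=11^-2·(≡9) mod 11; (1|11)=+1, (9|11)=+1; (−1)^{-4·-2·5}·(+1)^-2·(+1)^-4 = +1.
v=∞: 1 > 0 and -2 < 0  ⇒  (a,b)_∞ = +1.
v=3: a=3^-6·(≡1), b=3^-6·(≡1) mod 3; (1|3)=+1, (1|3)=+1; (−1)^{-6·-6·1}·(+1)^-6·(+1)^-6 = +1.
v=17: a=17^4·(≡15), b=17^0·(≡15) mod 17; (15|17)=+1, (15|17)=+1; (−1)^{4·0·8}·(+1)^0·(+1)^4 = +1.
v=5: a=5^-2·(≡1), b=5^0·(≡2) mod 5; (1|5)=+1, (2|5)=-1; (−1)^{-2·0·2}·(+1)^0·(-1)^-2 = +1.
v=7: a=7^-2·(≡4), b=7^0·(≡3) mod 7; (4|7)=+1, (3|7)=-1; (−1)^{-2·0·3}·(+1)^0·(-1)^-2 = +1.
v=13: a=13^2·(≡9), b=13^0·(≡8) mod 13; (9|13)=+1, (8|13)=-1; (−1)^{2·0·6}·(+1)^0·(-1)^2 = +1.
v=19: a=19^-2·(≡7), b=19^2·(≡17) mod 19; (7|19)=+1, (17|19)=+1; (−1)^{-2·2·9}·(+1)^2·(+1)^-2 = +1.
Every local symbol is +1, so the conic 1·x² + -2·y² = z² has ℚ_v-points for all v and hence a ℚ-point; (a, b / ℚ) ≅ M_2(ℚ).

[]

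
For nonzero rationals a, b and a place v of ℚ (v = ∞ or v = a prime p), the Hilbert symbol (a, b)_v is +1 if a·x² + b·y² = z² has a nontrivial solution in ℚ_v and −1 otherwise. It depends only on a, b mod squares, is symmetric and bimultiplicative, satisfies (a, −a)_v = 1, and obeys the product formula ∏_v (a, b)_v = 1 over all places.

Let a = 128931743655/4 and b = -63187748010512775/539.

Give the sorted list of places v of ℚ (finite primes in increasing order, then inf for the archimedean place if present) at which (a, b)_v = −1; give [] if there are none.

[2, 3, 13, 17, 29, 31]

(a, b) ≡ (14325749295, -1937221) mod (ℚ^×)²; places V = {2, 3, 5, 7, 11, 13, 17, 19, 23, 29, 31, ∞}.
(a,b)_7: α=0, u≡2; β=-2, v≡2 (mod 7); (2|7)=+1, (2|7)=+1; sign (−1)^0·+1^-2·+1^0 = +1.
(a,b)_3: α=3, u≡2; β=10, v≡2 (mod 3); (2|3)=-1, (2|3)=-1; sign (−1)^0·-1^10·-1^3 = -1.
(a,b)_17: α=1, u≡8; β=2, v≡10 (mod 17); (8|17)=+1, (10|17)=-1; sign (−1)^0·+1^2·-1^1 = -1.
(a,b)_31: α=1, u≡18; β=1, v≡1 (mod 31); (18|31)=+1, (1|31)=+1; sign (−1)^1·+1^1·+1^1 = -1.
(a,b)_∞: sgn(14325749295)=+, sgn(-1937221)=−, so +1.
(a,b)_19: α=1, u≡7; β=1, v≡14 (mod 19); (7|19)=+1, (14|19)=-1; sign (−1)^1·+1^1·-1^1 = +1.
(a,b)_2: α=-2, β=0; u≡7, v≡3 (mod 8); ε(u)ε(v)=1·1, αω(v)=-2·1, βω(u)=0·0; sum ≡ 1  ⇒  -1.
(a,b)_29: α=1, u≡21; β=2, v≡19 (mod 29); (21|29)=-1, (19|29)=-1; sign (−1)^0·-1^2·-1^1 = -1.
(a,b)_11: α=1, u≡4; β=-1, v≡2 (mod 11); (4|11)=+1, (2|11)=-1; sign (−1)^1·+1^-1·-1^1 = +1.
(a,b)_5: α=1, u≡4; β=2, v≡1 (mod 5); (4|5)=+1, (1|5)=+1; sign (−1)^0·+1^2·+1^1 = +1.
(a,b)_23: α=1, u≡4; β=1, v≡21 (mod 23); (4|23)=+1, (21|23)=-1; sign (−1)^1·+1^1·-1^1 = +1.
(a,b)_13: α=1, u≡9; β=1, v≡7 (mod 13); (9|13)=+1, (7|13)=-1; sign (−1)^0·+1^1·-1^1 = -1.
|Ram(14325749295, -1937221)| = 6, even; anisotropic at {2, 3, 13, 17, 29, 31}.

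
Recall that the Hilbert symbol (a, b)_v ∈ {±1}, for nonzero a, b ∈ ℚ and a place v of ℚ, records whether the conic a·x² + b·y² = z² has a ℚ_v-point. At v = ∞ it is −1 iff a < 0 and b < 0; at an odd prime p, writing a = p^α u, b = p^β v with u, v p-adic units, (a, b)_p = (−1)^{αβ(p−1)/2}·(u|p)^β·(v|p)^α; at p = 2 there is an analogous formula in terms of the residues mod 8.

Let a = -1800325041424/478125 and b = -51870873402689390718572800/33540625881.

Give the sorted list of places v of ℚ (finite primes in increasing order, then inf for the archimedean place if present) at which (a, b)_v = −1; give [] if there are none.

Mod squares: a ≡ -6834085, b ≡ -1537. Check v ∈ {∞, 2, 3, 5, 7, 13, 17, 19, 29, 37, 41, 53}.
v=19: a=19^0·(≡5), b=19^-2·(≡15) mod 19; (5|19)=+1, (15|19)=-1; (−1)^{0·-2·9}·(+1)^-2·(-1)^0 = +1.
v=37: a=37^1·(≡28), b=37^2·(≡29) mod 37; (28|37)=+1, (29|37)=-1; (−1)^{1·2·18}·(+1)^2·(-1)^1 = -1.
v=29: a=29^0·(≡26), b=29^1·(≡13) mod 29; (26|29)=-1, (13|29)=+1; (−1)^{0·1·14}·(-1)^1·(+1)^0 = -1.
v=2: v_2(a)=4, v_2(b)=8; units ≡ 3, 7 (mod 8); ε·ε+αω+βω = 1·1+4·0+8·1 ≡ 1  ⇒  (a,b)_2 = -1.
v=5: a=5^-5·(≡2), b=5^2·(≡3) mod 5; (2|5)=-1, (3|5)=-1; (−1)^{-5·2·2}·(-1)^2·(-1)^-5 = -1.
v=53: a=53^1·(≡4), b=53^3·(≡40) mod 53; (4|53)=+1, (40|53)=+1; (−1)^{1·3·26}·(+1)^3·(+1)^1 = +1.
v=∞: -6834085 < 0 and -1537 < 0  ⇒  (a,b)_∞ = -1.
v=3: a=3^-2·(≡2), b=3^-8·(≡2) mod 3; (2|3)=-1, (2|3)=-1; (−1)^{-2·-8·1}·(-1)^-8·(-1)^-2 = +1.
v=7: a=7^2·(≡4), b=7^-2·(≡3) mod 7; (4|7)=+1, (3|7)=-1; (−1)^{2·-2·3}·(+1)^-2·(-1)^2 = +1.
v=13: a=13^4·(≡5), b=13^8·(≡9) mod 13; (5|13)=-1, (9|13)=+1; (−1)^{4·8·6}·(-1)^8·(+1)^4 = +1.
v=17: a=17^-1·(≡5), b=17^-2·(≡11) mod 17; (5|17)=-1, (11|17)=-1; (−1)^{-1·-2·8}·(-1)^-2·(-1)^-1 = -1.
v=41: a=41^1·(≡4), b=41^2·(≡9) mod 41; (4|41)=+1, (9|41)=+1; (−1)^{1·2·20}·(+1)^2·(+1)^1 = +1.
(-6834085, -1537 / ℚ) ramifies at {2, 5, 17, 29, 37, ∞}: a division algebra.

[2, 5, 17, 29, 37, inf]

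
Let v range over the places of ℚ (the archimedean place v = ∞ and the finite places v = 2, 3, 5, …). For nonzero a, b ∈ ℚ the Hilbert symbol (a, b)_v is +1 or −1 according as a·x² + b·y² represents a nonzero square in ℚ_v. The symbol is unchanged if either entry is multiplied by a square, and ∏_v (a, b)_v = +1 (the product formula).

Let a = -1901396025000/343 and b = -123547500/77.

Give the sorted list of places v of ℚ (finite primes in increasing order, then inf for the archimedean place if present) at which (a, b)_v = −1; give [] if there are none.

[5, 7, 11, inf]

Mod squares: a ≡ -70, b ≡ -1463. Check v ∈ {∞, 2, 3, 5, 7, 11, 17, 19}.
v=11: a=11^0·(≡6), b=11^-1·(≡8) mod 11; (6|11)=-1, (8|11)=-1; (−1)^{0·-1·5}·(-1)^-1·(-1)^0 = -1.
v=5: a=5^5·(≡4), b=5^4·(≡2) mod 5; (4|5)=+1, (2|5)=-1; (−1)^{5·4·2}·(+1)^4·(-1)^5 = -1.
v=2: v_2(a)=3, v_2(b)=2; units ≡ 5, 1 (mod 8); ε·ε+αω+βω = 0·0+3·0+2·1 ≡ 0  ⇒  (a,b)_2 = +1.
v=17: a=17^2·(≡4), b=17^2·(≡15) mod 17; (4|17)=+1, (15|17)=+1; (−1)^{2·2·8}·(+1)^2·(+1)^2 = +1.
v=7: a=7^-3·(≡4), b=7^-1·(≡2) mod 7; (4|7)=+1, (2|7)=+1; (−1)^{-3·-1·3}·(+1)^-1·(+1)^-3 = -1.
v=∞: -70 < 0 and -1463 < 0  ⇒  (a,b)_∞ = -1.
v=3: a=3^6·(≡2), b=3^2·(≡1) mod 3; (2|3)=-1, (1|3)=+1; (−1)^{6·2·1}·(-1)^2·(+1)^6 = +1.
v=19: a=19^2·(≡17), b=19^1·(≡3) mod 19; (17|19)=+1, (3|19)=-1; (−1)^{2·1·9}·(+1)^1·(-1)^2 = +1.
(-70, -1463 / ℚ) ramifies at {5, 7, 11, ∞}: a division algebra.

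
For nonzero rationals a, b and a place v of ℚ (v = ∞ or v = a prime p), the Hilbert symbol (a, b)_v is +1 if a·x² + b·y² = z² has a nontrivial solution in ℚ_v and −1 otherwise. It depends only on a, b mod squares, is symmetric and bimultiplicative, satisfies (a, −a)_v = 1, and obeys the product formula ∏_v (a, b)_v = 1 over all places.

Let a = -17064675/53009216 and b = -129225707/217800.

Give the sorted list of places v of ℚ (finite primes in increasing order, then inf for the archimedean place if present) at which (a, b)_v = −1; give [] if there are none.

[3, 19, 23, 29, 43, inf]

(a, b) ≡ (-87, -488566) mod (ℚ^×)²; places V = {2, 3, 5, 11, 13, 19, 23, 29, 43, 53, ∞}.
(a,b)_2: α=-6, β=-3; u≡1, v≡5 (mod 8); ε(u)ε(v)=0·0, αω(v)=-6·1, βω(u)=-3·0; sum ≡ 0  ⇒  +1.
(a,b)_11: α=0, u≡3; β=-2, v≡7 (mod 11); (3|11)=+1, (7|11)=-1; sign (−1)^0·+1^-2·-1^0 = +1.
(a,b)_23: α=0, u≡5; β=3, v≡11 (mod 23); (5|23)=-1, (11|23)=-1; sign (−1)^0·-1^3·-1^0 = -1.
(a,b)_3: α=5, u≡1; β=-2, v≡2 (mod 3); (1|3)=+1, (2|3)=-1; sign (−1)^0·+1^-2·-1^5 = -1.
(a,b)_13: α=-4, u≡10; β=1, v≡1 (mod 13); (10|13)=+1, (1|13)=+1; sign (−1)^0·+1^1·+1^-4 = +1.
(a,b)_5: α=2, u≡3; β=-2, v≡4 (mod 5); (3|5)=-1, (4|5)=+1; sign (−1)^0·-1^-2·+1^2 = +1.
(a,b)_53: α=2, u≡32; β=0, v≡21 (mod 53); (32|53)=-1, (21|53)=-1; sign (−1)^0·-1^0·-1^2 = +1.
(a,b)_29: α=-1, u≡17; β=0, v≡12 (mod 29); (17|29)=-1, (12|29)=-1; sign (−1)^0·-1^0·-1^-1 = -1.
(a,b)_∞: sgn(-87)=−, sgn(-488566)=−, so -1.
(a,b)_43: α=0, u≡26; β=1, v≡30 (mod 43); (26|43)=-1, (30|43)=-1; sign (−1)^0·-1^1·-1^0 = -1.
(a,b)_19: α=0, u≡3; β=1, v≡13 (mod 19); (3|19)=-1, (13|19)=-1; sign (−1)^0·-1^1·-1^0 = -1.
Ram(-87, -488566) = {3, 19, 23, 29, 43, ∞}; no ℚ_3-point on the conic.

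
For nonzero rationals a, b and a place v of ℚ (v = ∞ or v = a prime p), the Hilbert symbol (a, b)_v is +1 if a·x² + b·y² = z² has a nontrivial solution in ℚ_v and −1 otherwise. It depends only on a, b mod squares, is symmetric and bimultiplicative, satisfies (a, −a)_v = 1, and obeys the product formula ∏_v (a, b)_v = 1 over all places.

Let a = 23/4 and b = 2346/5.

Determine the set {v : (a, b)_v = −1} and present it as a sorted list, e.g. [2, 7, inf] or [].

Mod squares: a ≡ 23, b ≡ 11730. Check v ∈ {∞, 2, 3, 5, 17, 23}.
v=2: v_2(a)=-2, v_2(b)=1; units ≡ 7, 1 (mod 8); ε·ε+αω+βω = 1·0+-2·0+1·0 ≡ 0  ⇒  (a,b)_2 = +1.
v=3: a=3^0·(≡2), b=3^1·(≡1) mod 3; (2|3)=-1, (1|3)=+1; (−1)^{0·1·1}·(-1)^1·(+1)^0 = -1.
v=5: a=5^0·(≡2), b=5^-1·(≡1) mod 5; (2|5)=-1, (1|5)=+1; (−1)^{0·-1·2}·(-1)^-1·(+1)^0 = -1.
v=17: a=17^0·(≡10), b=17^1·(≡14) mod 17; (10|17)=-1, (14|17)=-1; (−1)^{0·1·8}·(-1)^1·(-1)^0 = -1.
v=23: a=23^1·(≡6), b=23^1·(≡2) mod 23; (6|23)=+1, (2|23)=+1; (−1)^{1·1·11}·(+1)^1·(+1)^1 = -1.
v=∞: 23 > 0 and 11730 > 0  ⇒  (a,b)_∞ = +1.
|Ram(23, 11730)| = 4, even; anisotropic at {3, 5, 17, 23}.

[3, 5, 17, 23]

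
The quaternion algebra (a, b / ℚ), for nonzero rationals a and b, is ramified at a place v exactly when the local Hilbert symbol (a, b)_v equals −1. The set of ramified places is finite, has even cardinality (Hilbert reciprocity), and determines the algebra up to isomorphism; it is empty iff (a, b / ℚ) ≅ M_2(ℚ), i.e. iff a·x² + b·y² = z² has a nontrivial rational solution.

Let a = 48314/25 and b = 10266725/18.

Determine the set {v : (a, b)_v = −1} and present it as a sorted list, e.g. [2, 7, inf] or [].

[17, 29]

(a, b) ≡ (986, 58) mod (ℚ^×)²; places V = {2, 3, 5, 7, 17, 29, ∞}.
(a,b)_3: α=0, u≡2; β=-2, v≡1 (mod 3); (2|3)=-1, (1|3)=+1; sign (−1)^0·-1^-2·+1^0 = +1.
(a,b)_29: α=1, u≡4; β=1, v≡27 (mod 29); (4|29)=+1, (27|29)=-1; sign (−1)^0·+1^1·-1^1 = -1.
(a,b)_∞: sgn(986)=+, sgn(58)=+, so +1.
(a,b)_2: α=1, β=-1; u≡5, v≡5 (mod 8); ε(u)ε(v)=0·0, αω(v)=1·1, βω(u)=-1·1; sum ≡ 0  ⇒  +1.
(a,b)_17: α=1, u≡11; β=2, v≡12 (mod 17); (11|17)=-1, (12|17)=-1; sign (−1)^0·-1^2·-1^1 = -1.
(a,b)_7: α=2, u≡5; β=2, v≡2 (mod 7); (5|7)=-1, (2|7)=+1; sign (−1)^0·-1^2·+1^2 = +1.
(a,b)_5: α=-2, u≡4; β=2, v≡3 (mod 5); (4|5)=+1, (3|5)=-1; sign (−1)^0·+1^2·-1^-2 = +1.
(986, 58 / ℚ) ramifies at {17, 29}: a division algebra.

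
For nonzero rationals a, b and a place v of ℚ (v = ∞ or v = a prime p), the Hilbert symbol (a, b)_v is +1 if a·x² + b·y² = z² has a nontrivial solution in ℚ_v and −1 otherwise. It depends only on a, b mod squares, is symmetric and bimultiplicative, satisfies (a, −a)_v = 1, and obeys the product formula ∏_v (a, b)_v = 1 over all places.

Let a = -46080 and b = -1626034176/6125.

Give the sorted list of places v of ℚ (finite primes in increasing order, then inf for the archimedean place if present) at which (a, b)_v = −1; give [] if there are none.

Mod squares: a ≡ -5, b ≡ -145. Check v ∈ {∞, 2, 3, 5, 7, 13, 29}.
v=29: a=29^0·(≡1), b=29^1·(≡23) mod 29; (1|29)=+1, (23|29)=+1; (−1)^{0·1·14}·(+1)^1·(+1)^0 = +1.
v=∞: -5 < 0 and -145 < 0  ⇒  (a,b)_∞ = -1.
v=3: a=3^2·(≡1), b=3^4·(≡2) mod 3; (1|3)=+1, (2|3)=-1; (−1)^{2·4·1}·(+1)^4·(-1)^2 = +1.
v=13: a=13^0·(≡5), b=13^2·(≡2) mod 13; (5|13)=-1, (2|13)=-1; (−1)^{0·2·6}·(-1)^2·(-1)^0 = +1.
v=2: v_2(a)=10, v_2(b)=12; units ≡ 3, 7 (mod 8); ε·ε+αω+βω = 1·1+10·0+12·1 ≡ 1  ⇒  (a,b)_2 = -1.
v=5: a=5^1·(≡4), b=5^-3·(≡1) mod 5; (4|5)=+1, (1|5)=+1; (−1)^{1·-3·2}·(+1)^-3·(+1)^1 = +1.
v=7: a=7^0·(≡1), b=7^-2·(≡4) mod 7; (1|7)=+1, (4|7)=+1; (−1)^{0·-2·3}·(+1)^-2·(+1)^0 = +1.
Ram(-5, -145) = {2, ∞}; no ℚ_2-point on the conic.

[2, inf]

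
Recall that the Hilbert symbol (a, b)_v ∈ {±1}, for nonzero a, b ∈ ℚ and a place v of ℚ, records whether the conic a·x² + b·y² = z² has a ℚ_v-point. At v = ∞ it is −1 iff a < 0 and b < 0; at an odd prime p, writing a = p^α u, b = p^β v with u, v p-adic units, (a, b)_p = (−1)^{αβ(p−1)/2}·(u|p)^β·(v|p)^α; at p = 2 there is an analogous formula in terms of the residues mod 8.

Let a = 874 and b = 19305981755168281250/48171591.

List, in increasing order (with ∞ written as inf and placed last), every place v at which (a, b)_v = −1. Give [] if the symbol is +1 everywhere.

(a, b) ≡ (874, 301070) mod (ℚ^×)²; places V = {2, 3, 5, 7, 11, 13, 17, 19, 23, 29, ∞}.
(a,b)_2: α=1, β=1; u≡5, v≡7 (mod 8); ε(u)ε(v)=0·1, αω(v)=1·0, βω(u)=1·1; sum ≡ 1  ⇒  -1.
(a,b)_11: α=0, u≡5; β=5, v≡8 (mod 11); (5|11)=+1, (8|11)=-1; sign (−1)^0·+1^5·-1^0 = +1.
(a,b)_5: α=0, u≡4; β=7, v≡4 (mod 5); (4|5)=+1, (4|5)=+1; sign (−1)^0·+1^7·+1^0 = +1.
(a,b)_7: α=0, u≡6; β=1, v≡2 (mod 7); (6|7)=-1, (2|7)=+1; sign (−1)^0·-1^1·+1^0 = -1.
(a,b)_3: α=0, u≡1; β=-6, v≡2 (mod 3); (1|3)=+1, (2|3)=-1; sign (−1)^0·+1^-6·-1^0 = +1.
(a,b)_13: α=0, u≡3; β=-2, v≡12 (mod 13); (3|13)=+1, (12|13)=+1; sign (−1)^0·+1^-2·+1^0 = +1.
(a,b)_∞: sgn(874)=+, sgn(301070)=+, so +1.
(a,b)_29: α=0, u≡4; β=2, v≡11 (mod 29); (4|29)=+1, (11|29)=-1; sign (−1)^0·+1^2·-1^0 = +1.
(a,b)_17: α=0, u≡7; β=-1, v≡13 (mod 17); (7|17)=-1, (13|17)=+1; sign (−1)^0·-1^-1·+1^0 = -1.
(a,b)_23: α=1, u≡15; β=-1, v≡3 (mod 23); (15|23)=-1, (3|23)=+1; sign (−1)^1·-1^-1·+1^1 = +1.
(a,b)_19: α=1, u≡8; β=4, v≡13 (mod 19); (8|19)=-1, (13|19)=-1; sign (−1)^0·-1^4·-1^1 = -1.
Ram(874, 301070) = {2, 7, 17, 19}; no ℚ_2-point on the conic.

[2, 7, 17, 19]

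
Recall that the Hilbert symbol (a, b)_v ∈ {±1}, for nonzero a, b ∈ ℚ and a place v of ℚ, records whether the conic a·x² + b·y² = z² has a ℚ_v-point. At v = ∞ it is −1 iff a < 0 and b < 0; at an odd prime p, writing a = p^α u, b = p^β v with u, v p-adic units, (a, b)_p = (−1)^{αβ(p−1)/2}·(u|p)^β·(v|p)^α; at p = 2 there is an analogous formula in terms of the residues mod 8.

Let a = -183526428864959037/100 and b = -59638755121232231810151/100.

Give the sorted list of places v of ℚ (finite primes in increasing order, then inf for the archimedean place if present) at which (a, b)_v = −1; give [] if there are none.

(a, b) ≡ (-37, -711399) mod (ℚ^×)²; places V = {2, 3, 5, 11, 13, 17, 29, 37, ∞}.
(a,b)_17: α=2, u≡7; β=3, v≡7 (mod 17); (7|17)=-1, (7|17)=-1; sign (−1)^0·-1^3·-1^2 = -1.
(a,b)_5: α=-2, u≡2; β=-2, v≡1 (mod 5); (2|5)=-1, (1|5)=+1; sign (−1)^0·-1^-2·+1^-2 = +1.
(a,b)_∞: sgn(-37)=−, sgn(-711399)=−, so -1.
(a,b)_13: α=2, u≡5; β=3, v≡6 (mod 13); (5|13)=-1, (6|13)=-1; sign (−1)^0·-1^3·-1^2 = -1.
(a,b)_11: α=2, u≡8; β=2, v≡1 (mod 11); (8|11)=-1, (1|11)=+1; sign (−1)^0·-1^2·+1^2 = +1.
(a,b)_29: α=2, u≡10; β=3, v≡11 (mod 29); (10|29)=-1, (11|29)=-1; sign (−1)^0·-1^3·-1^2 = -1.
(a,b)_3: α=6, u≡2; β=3, v≡2 (mod 3); (2|3)=-1, (2|3)=-1; sign (−1)^0·-1^3·-1^6 = -1.
(a,b)_2: α=-2, β=-2; u≡3, v≡1 (mod 8); ε(u)ε(v)=1·0, αω(v)=-2·0, βω(u)=-2·1; sum ≡ 0  ⇒  +1.
(a,b)_37: α=3, u≡26; β=5, v≡31 (mod 37); (26|37)=+1, (31|37)=-1; sign (−1)^0·+1^5·-1^3 = -1.
|Ram(-37, -711399)| = 6, even; anisotropic at {3, 13, 17, 29, 37, ∞}.

[3, 13, 17, 29, 37, inf]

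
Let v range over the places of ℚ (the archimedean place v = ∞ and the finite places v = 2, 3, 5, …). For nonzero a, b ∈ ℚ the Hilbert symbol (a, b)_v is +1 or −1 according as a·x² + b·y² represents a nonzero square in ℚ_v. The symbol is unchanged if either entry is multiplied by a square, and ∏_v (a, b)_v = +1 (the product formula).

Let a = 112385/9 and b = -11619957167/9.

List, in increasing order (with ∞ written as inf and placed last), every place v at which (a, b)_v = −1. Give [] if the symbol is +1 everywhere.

[5, 7, 19, 23]

Mod squares: a ≡ 665, b ≡ -23. Check v ∈ {∞, 2, 3, 5, 7, 13, 19, 23}.
v=23: a=23^0·(≡11), b=23^1·(≡19) mod 23; (11|23)=-1, (19|23)=-1; (−1)^{0·1·11}·(-1)^1·(-1)^0 = -1.
v=5: a=5^1·(≡3), b=5^0·(≡2) mod 5; (3|5)=-1, (2|5)=-1; (−1)^{1·0·2}·(-1)^0·(-1)^1 = -1.
v=∞: 665 > 0 and -23 < 0  ⇒  (a,b)_∞ = +1.
v=19: a=19^1·(≡7), b=19^2·(≡10) mod 19; (7|19)=+1, (10|19)=-1; (−1)^{1·2·9}·(+1)^2·(-1)^1 = -1.
v=13: a=13^2·(≡6), b=13^4·(≡3) mod 13; (6|13)=-1, (3|13)=+1; (−1)^{2·4·6}·(-1)^4·(+1)^2 = +1.
v=3: a=3^-2·(≡2), b=3^-2·(≡1) mod 3; (2|3)=-1, (1|3)=+1; (−1)^{-2·-2·1}·(-1)^-2·(+1)^-2 = +1.
v=2: v_2(a)=0, v_2(b)=0; units ≡ 1, 1 (mod 8); ε·ε+αω+βω = 0·0+0·0+0·0 ≡ 0  ⇒  (a,b)_2 = +1.
v=7: a=7^1·(≡2), b=7^2·(≡3) mod 7; (2|7)=+1, (3|7)=-1; (−1)^{1·2·3}·(+1)^2·(-1)^1 = -1.
(665, -23 / ℚ) ramifies at {5, 7, 19, 23}: a division algebra.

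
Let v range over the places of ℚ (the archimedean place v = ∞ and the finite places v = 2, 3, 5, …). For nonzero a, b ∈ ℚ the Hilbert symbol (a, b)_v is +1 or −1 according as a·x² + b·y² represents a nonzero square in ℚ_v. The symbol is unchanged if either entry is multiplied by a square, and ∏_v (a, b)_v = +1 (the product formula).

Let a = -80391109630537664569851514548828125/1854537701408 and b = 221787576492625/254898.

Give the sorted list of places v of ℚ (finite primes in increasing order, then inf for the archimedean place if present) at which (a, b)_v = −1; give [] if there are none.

(a, b) ≡ (-93610, 1640210) mod (ℚ^×)²; places V = {2, 3, 5, 7, 11, 13, 17, 23, 31, 37, ∞}.
(a,b)_∞: sgn(-93610)=−, sgn(1640210)=+, so +1.
(a,b)_17: α=-6, u≡15; β=-2, v≡9 (mod 17); (15|17)=+1, (9|17)=+1; sign (−1)^0·+1^-2·+1^-6 = +1.
(a,b)_13: α=8, u≡12; β=3, v≡2 (mod 13); (12|13)=+1, (2|13)=-1; sign (−1)^0·+1^3·-1^8 = +1.
(a,b)_3: α=0, u≡2; β=-2, v≡2 (mod 3); (2|3)=-1, (2|3)=-1; sign (−1)^0·-1^-2·-1^0 = +1.
(a,b)_23: α=5, u≡13; β=2, v≡21 (mod 23); (13|23)=+1, (21|23)=-1; sign (−1)^0·+1^2·-1^5 = -1.
(a,b)_37: α=3, u≡29; β=1, v≡12 (mod 37); (29|37)=-1, (12|37)=+1; sign (−1)^0·-1^1·+1^3 = -1.
(a,b)_5: α=9, u≡2; β=3, v≡2 (mod 5); (2|5)=-1, (2|5)=-1; sign (−1)^0·-1^3·-1^9 = +1.
(a,b)_31: α=2, u≡19; β=1, v≡6 (mod 31); (19|31)=+1, (6|31)=-1; sign (−1)^0·+1^1·-1^2 = +1.
(a,b)_2: α=-5, β=-1; u≡3, v≡1 (mod 8); ε(u)ε(v)=1·0, αω(v)=-5·0, βω(u)=-1·1; sum ≡ 1  ⇒  -1.
(a,b)_11: α=5, u≡1; β=3, v≡5 (mod 11); (1|11)=+1, (5|11)=+1; sign (−1)^1·+1^3·+1^5 = -1.
(a,b)_7: α=-4, u≡4; β=-2, v≡3 (mod 7); (4|7)=+1, (3|7)=-1; sign (−1)^0·+1^-2·-1^-4 = +1.
|Ram(-93610, 1640210)| = 4, even; anisotropic at {2, 11, 23, 37}.

[2, 11, 23, 37]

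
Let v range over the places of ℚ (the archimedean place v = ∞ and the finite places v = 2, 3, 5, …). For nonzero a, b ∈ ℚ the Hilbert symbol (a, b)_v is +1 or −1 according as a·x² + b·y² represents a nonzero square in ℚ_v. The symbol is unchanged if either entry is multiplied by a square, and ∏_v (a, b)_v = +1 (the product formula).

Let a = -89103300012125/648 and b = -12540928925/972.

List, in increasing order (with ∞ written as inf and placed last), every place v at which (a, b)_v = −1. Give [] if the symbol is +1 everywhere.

(a, b) ≡ (-3530170, -36519) mod (ℚ^×)²; places V = {2, 3, 5, 7, 29, 37, 47, ∞}.
(a,b)_5: α=3, u≡1; β=2, v≡4 (mod 5); (1|5)=+1, (4|5)=+1; sign (−1)^0·+1^2·+1^3 = +1.
(a,b)_2: α=-3, β=-2; u≡3, v≡1 (mod 8); ε(u)ε(v)=1·0, αω(v)=-3·0, βω(u)=-2·1; sum ≡ 0  ⇒  +1.
(a,b)_7: α=5, u≡6; β=3, v≡5 (mod 7); (6|7)=-1, (5|7)=-1; sign (−1)^1·-1^3·-1^5 = -1.
(a,b)_47: α=1, u≡41; β=1, v≡23 (mod 47); (41|47)=-1, (23|47)=-1; sign (−1)^1·-1^1·-1^1 = -1.
(a,b)_29: α=3, u≡26; β=2, v≡11 (mod 29); (26|29)=-1, (11|29)=-1; sign (−1)^0·-1^2·-1^3 = -1.
(a,b)_∞: sgn(-3530170)=−, sgn(-36519)=−, so -1.
(a,b)_3: α=-4, u≡2; β=-5, v≡1 (mod 3); (2|3)=-1, (1|3)=+1; sign (−1)^0·-1^-5·+1^-4 = -1.
(a,b)_37: α=1, u≡13; β=1, v≡21 (mod 37); (13|37)=-1, (21|37)=+1; sign (−1)^0·-1^1·+1^1 = -1.
Ram(-3530170, -36519) = {3, 7, 29, 37, 47, ∞}; no ℚ_3-point on the conic.

[3, 7, 29, 37, 47, inf]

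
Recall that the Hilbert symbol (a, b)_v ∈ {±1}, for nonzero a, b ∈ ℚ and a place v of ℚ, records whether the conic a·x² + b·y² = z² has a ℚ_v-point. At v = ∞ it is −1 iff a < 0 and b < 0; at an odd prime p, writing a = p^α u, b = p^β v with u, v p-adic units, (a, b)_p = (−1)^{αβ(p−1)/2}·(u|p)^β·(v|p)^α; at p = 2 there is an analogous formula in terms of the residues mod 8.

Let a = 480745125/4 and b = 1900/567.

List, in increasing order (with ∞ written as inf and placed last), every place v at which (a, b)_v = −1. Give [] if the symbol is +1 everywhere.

[5, 17]

(a, b) ≡ (4845, 133) mod (ℚ^×)²; places V = {2, 3, 5, 7, 17, 19, ∞}.
(a,b)_7: α=2, u≡4; β=-1, v≡6 (mod 7); (4|7)=+1, (6|7)=-1; sign (−1)^0·+1^-1·-1^2 = +1.
(a,b)_5: α=3, u≡4; β=2, v≡3 (mod 5); (4|5)=+1, (3|5)=-1; sign (−1)^0·+1^2·-1^3 = -1.
(a,b)_3: α=5, u≡1; β=-4, v≡1 (mod 3); (1|3)=+1, (1|3)=+1; sign (−1)^0·+1^-4·+1^5 = +1.
(a,b)_19: α=1, u≡14; β=1, v≡11 (mod 19); (14|19)=-1, (11|19)=+1; sign (−1)^1·-1^1·+1^1 = +1.
(a,b)_2: α=-2, β=2; u≡5, v≡5 (mod 8); ε(u)ε(v)=0·0, αω(v)=-2·1, βω(u)=2·1; sum ≡ 0  ⇒  +1.
(a,b)_17: α=1, u≡4; β=0, v≡5 (mod 17); (4|17)=+1, (5|17)=-1; sign (−1)^0·+1^0·-1^1 = -1.
(a,b)_∞: sgn(4845)=+, sgn(133)=+, so +1.
Ram(4845, 133) = {5, 17}; no ℚ_5-point on the conic.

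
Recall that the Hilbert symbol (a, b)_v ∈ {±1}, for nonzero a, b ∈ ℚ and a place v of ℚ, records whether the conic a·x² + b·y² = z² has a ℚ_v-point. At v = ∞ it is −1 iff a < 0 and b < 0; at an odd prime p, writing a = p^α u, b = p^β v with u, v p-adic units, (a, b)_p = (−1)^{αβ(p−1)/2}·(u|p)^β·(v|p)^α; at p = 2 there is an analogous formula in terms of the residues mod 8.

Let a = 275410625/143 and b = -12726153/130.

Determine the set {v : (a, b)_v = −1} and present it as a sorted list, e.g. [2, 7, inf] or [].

(a, b) ≡ (2431, -4290) mod (ℚ^×)²; places V = {2, 3, 5, 7, 11, 13, 17, 23, ∞}.
(a,b)_2: α=0, β=-1; u≡7, v≡7 (mod 8); ε(u)ε(v)=1·1, αω(v)=0·0, βω(u)=-1·0; sum ≡ 1  ⇒  -1.
(a,b)_13: α=-1, u≡2; β=-1, v≡8 (mod 13); (2|13)=-1, (8|13)=-1; sign (−1)^0·-1^-1·-1^-1 = +1.
(a,b)_7: α=2, u≡1; β=0, v≡2 (mod 7); (1|7)=+1, (2|7)=+1; sign (−1)^0·+1^0·+1^2 = +1.
(a,b)_11: α=-1, u≡3; β=1, v≡10 (mod 11); (3|11)=+1, (10|11)=-1; sign (−1)^1·+1^1·-1^-1 = +1.
(a,b)_3: α=0, u≡1; β=7, v≡1 (mod 3); (1|3)=+1, (1|3)=+1; sign (−1)^0·+1^7·+1^0 = +1.
(a,b)_17: α=1, u≡12; β=0, v≡12 (mod 17); (12|17)=-1, (12|17)=-1; sign (−1)^0·-1^0·-1^1 = -1.
(a,b)_∞: sgn(2431)=+, sgn(-4290)=−, so +1.
(a,b)_5: α=4, u≡4; β=-1, v≡2 (mod 5); (4|5)=+1, (2|5)=-1; sign (−1)^0·+1^-1·-1^4 = +1.
(a,b)_23: α=2, u≡4; β=2, v≡20 (mod 23); (4|23)=+1, (20|23)=-1; sign (−1)^0·+1^2·-1^2 = +1.
(2431, -4290 / ℚ) ramifies at {2, 17}: a division algebra.

[2, 17]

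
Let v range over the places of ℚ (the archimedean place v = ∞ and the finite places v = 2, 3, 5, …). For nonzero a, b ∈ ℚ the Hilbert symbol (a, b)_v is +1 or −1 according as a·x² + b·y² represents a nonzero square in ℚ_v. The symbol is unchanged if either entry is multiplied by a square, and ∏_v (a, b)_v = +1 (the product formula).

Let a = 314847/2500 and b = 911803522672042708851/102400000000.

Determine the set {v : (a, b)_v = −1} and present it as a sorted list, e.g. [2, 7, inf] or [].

[2, 53]

Mod squares: a ≡ 23, b ≡ 49979. Check v ∈ {∞, 2, 3, 5, 11, 13, 23, 41, 53}.
v=41: a=41^0·(≡33), b=41^1·(≡17) mod 41; (33|41)=+1, (17|41)=-1; (−1)^{0·1·20}·(+1)^1·(-1)^0 = +1.
v=53: a=53^0·(≡3), b=53^1·(≡25) mod 53; (3|53)=-1, (25|53)=+1; (−1)^{0·1·26}·(-1)^1·(+1)^0 = -1.
v=5: a=5^-4·(≡3), b=5^-8·(≡4) mod 5; (3|5)=-1, (4|5)=+1; (−1)^{-4·-8·2}·(-1)^-8·(+1)^-4 = +1.
v=∞: 23 > 0 and 49979 > 0  ⇒  (a,b)_∞ = +1.
v=13: a=13^2·(≡1), b=13^6·(≡11) mod 13; (1|13)=+1, (11|13)=-1; (−1)^{2·6·6}·(+1)^6·(-1)^2 = +1.
v=11: a=11^0·(≡9), b=11^2·(≡10) mod 11; (9|11)=+1, (10|11)=-1; (−1)^{0·2·5}·(+1)^2·(-1)^0 = +1.
v=3: a=3^4·(≡2), b=3^10·(≡2) mod 3; (2|3)=-1, (2|3)=-1; (−1)^{4·10·1}·(-1)^10·(-1)^4 = +1.
v=2: v_2(a)=-2, v_2(b)=-18; units ≡ 7, 3 (mod 8); ε·ε+αω+βω = 1·1+-2·1+-18·0 ≡ 1  ⇒  (a,b)_2 = -1.
v=23: a=23^1·(≡6), b=23^3·(≡17) mod 23; (6|23)=+1, (17|23)=-1; (−1)^{1·3·11}·(+1)^3·(-1)^1 = +1.
(23, 49979 / ℚ) ramifies at {2, 53}: a division algebra.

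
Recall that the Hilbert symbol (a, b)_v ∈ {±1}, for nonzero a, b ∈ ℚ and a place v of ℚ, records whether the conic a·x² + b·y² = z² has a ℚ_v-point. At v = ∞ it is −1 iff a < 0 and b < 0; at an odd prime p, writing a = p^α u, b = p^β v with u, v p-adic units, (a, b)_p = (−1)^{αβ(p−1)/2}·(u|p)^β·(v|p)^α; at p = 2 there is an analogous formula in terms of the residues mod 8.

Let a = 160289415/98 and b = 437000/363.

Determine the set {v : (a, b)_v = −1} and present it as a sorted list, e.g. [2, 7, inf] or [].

[5, 13, 19, 23]

Mod squares: a ≡ 98670, b ≡ 13110. Check v ∈ {∞, 2, 3, 5, 7, 11, 13, 19, 23}.
v=∞: 98670 > 0 and 13110 > 0  ⇒  (a,b)_∞ = +1.
v=3: a=3^3·(≡1), b=3^-1·(≡2) mod 3; (1|3)=+1, (2|3)=-1; (−1)^{3·-1·1}·(+1)^-1·(-1)^3 = +1.
v=11: a=11^1·(≡1), b=11^-2·(≡1) mod 11; (1|11)=+1, (1|11)=+1; (−1)^{1·-2·5}·(+1)^-2·(+1)^1 = +1.
v=13: a=13^1·(≡2), b=13^0·(≡8) mod 13; (2|13)=-1, (8|13)=-1; (−1)^{1·0·6}·(-1)^0·(-1)^1 = -1.
v=23: a=23^1·(≡6), b=23^1·(≡18) mod 23; (6|23)=+1, (18|23)=+1; (−1)^{1·1·11}·(+1)^1·(+1)^1 = -1.
v=5: a=5^1·(≡1), b=5^3·(≡2) mod 5; (1|5)=+1, (2|5)=-1; (−1)^{1·3·2}·(+1)^3·(-1)^1 = -1.
v=19: a=19^2·(≡14), b=19^1·(≡5) mod 19; (14|19)=-1, (5|19)=+1; (−1)^{2·1·9}·(-1)^1·(+1)^2 = -1.
v=7: a=7^-2·(≡3), b=7^0·(≡3) mod 7; (3|7)=-1, (3|7)=-1; (−1)^{-2·0·3}·(-1)^0·(-1)^-2 = +1.
v=2: v_2(a)=-1, v_2(b)=3; units ≡ 7, 3 (mod 8); ε·ε+αω+βω = 1·1+-1·1+3·0 ≡ 0  ⇒  (a,b)_2 = +1.
Ram(98670, 13110) = {5, 13, 19, 23}; no ℚ_5-point on the conic.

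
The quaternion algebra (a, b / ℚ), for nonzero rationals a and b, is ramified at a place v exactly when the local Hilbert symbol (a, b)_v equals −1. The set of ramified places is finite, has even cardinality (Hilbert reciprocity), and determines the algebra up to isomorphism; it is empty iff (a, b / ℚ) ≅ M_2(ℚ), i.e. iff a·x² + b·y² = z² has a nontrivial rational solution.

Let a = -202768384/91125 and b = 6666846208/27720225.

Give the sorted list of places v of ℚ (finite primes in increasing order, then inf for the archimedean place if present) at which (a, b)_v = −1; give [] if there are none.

(a, b) ≡ (-15470, 22) mod (ℚ^×)²; places V = {2, 3, 5, 7, 11, 13, 17, ∞}.
(a,b)_13: α=1, u≡5; β=-2, v≡12 (mod 13); (5|13)=-1, (12|13)=+1; sign (−1)^0·-1^-2·+1^1 = +1.
(a,b)_7: α=1, u≡2; β=0, v≡1 (mod 7); (2|7)=+1, (1|7)=+1; sign (−1)^0·+1^0·+1^1 = +1.
(a,b)_2: α=17, β=21; u≡1, v≡3 (mod 8); ε(u)ε(v)=0·1, αω(v)=17·1, βω(u)=21·0; sum ≡ 1  ⇒  -1.
(a,b)_17: α=1, u≡1; β=2, v≡10 (mod 17); (1|17)=+1, (10|17)=-1; sign (−1)^0·+1^2·-1^1 = -1.
(a,b)_11: α=0, u≡6; β=1, v≡10 (mod 11); (6|11)=-1, (10|11)=-1; sign (−1)^0·-1^1·-1^0 = -1.
(a,b)_3: α=-6, u≡1; β=-8, v≡1 (mod 3); (1|3)=+1, (1|3)=+1; sign (−1)^0·+1^-8·+1^-6 = +1.
(a,b)_5: α=-3, u≡4; β=-2, v≡2 (mod 5); (4|5)=+1, (2|5)=-1; sign (−1)^0·+1^-2·-1^-3 = -1.
(a,b)_∞: sgn(-15470)=−, sgn(22)=+, so +1.
(-15470, 22 / ℚ) ramifies at {2, 5, 11, 17}: a division algebra.

[2, 5, 11, 17]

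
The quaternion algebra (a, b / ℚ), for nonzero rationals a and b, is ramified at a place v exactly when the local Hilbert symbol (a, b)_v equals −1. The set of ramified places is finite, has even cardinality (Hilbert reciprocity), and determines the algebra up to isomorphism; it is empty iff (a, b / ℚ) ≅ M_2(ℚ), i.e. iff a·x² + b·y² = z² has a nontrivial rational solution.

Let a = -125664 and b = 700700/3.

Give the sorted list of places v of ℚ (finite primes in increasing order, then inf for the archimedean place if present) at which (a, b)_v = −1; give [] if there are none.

Mod squares: a ≡ -7854, b ≡ 429. Check v ∈ {∞, 2, 3, 5, 7, 11, 13, 17}.
v=13: a=13^0·(≡7), b=13^1·(≡5) mod 13; (7|13)=-1, (5|13)=-1; (−1)^{0·1·6}·(-1)^1·(-1)^0 = -1.
v=7: a=7^1·(≡3), b=7^2·(≡2) mod 7; (3|7)=-1, (2|7)=+1; (−1)^{1·2·3}·(-1)^2·(+1)^1 = +1.
v=3: a=3^1·(≡1), b=3^-1·(≡2) mod 3; (1|3)=+1, (2|3)=-1; (−1)^{1·-1·1}·(+1)^-1·(-1)^1 = +1.
v=∞: -7854 < 0 and 429 > 0  ⇒  (a,b)_∞ = +1.
v=2: v_2(a)=5, v_2(b)=2; units ≡ 1, 5 (mod 8); ε·ε+αω+βω = 0·0+5·1+2·0 ≡ 1  ⇒  (a,b)_2 = -1.
v=17: a=17^1·(≡3), b=17^0·(≡15) mod 17; (3|17)=-1, (15|17)=+1; (−1)^{1·0·8}·(-1)^0·(+1)^1 = +1.
v=11: a=11^1·(≡5), b=11^1·(≡7) mod 11; (5|11)=+1, (7|11)=-1; (−1)^{1·1·5}·(+1)^1·(-1)^1 = +1.
v=5: a=5^0·(≡1), b=5^2·(≡1) mod 5; (1|5)=+1, (1|5)=+1; (−1)^{0·2·2}·(+1)^2·(+1)^0 = +1.
Ram(-7854, 429) = {2, 13}; no ℚ_2-point on the conic.

[2, 13]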